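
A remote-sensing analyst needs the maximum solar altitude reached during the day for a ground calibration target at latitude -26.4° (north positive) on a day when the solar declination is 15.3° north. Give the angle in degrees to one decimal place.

48.3°

At local solar noon the hour angle is zero, so the elevation is 90° − |φ − δ| = 90° − |-26.4° − (15.3°)| = 90° − 41.7° = 48.3°.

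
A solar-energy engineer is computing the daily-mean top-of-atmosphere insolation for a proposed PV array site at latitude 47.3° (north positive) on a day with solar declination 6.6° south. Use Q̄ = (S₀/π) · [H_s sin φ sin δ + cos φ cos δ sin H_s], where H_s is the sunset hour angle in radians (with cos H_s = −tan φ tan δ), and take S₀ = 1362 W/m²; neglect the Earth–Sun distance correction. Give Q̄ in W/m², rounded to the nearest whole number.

−tan φ tan δ = −(1.0837)(-0.1157) = 0.1254; H_s = arccos(0.1254) = 82.80°. In radians, H_s = 1.4451.
H_s sin φ sin δ = 1.4451 × 0.7349 × -0.1149 = -0.1220.
cos φ cos δ sin H_s = 0.6782 × 0.9934 × 0.9921 = 0.6684.
Q̄ = (1362/π) × (-0.1220 + 0.6684) = 433.54 × 0.5464 = 236.89 W/m².

237 W/m²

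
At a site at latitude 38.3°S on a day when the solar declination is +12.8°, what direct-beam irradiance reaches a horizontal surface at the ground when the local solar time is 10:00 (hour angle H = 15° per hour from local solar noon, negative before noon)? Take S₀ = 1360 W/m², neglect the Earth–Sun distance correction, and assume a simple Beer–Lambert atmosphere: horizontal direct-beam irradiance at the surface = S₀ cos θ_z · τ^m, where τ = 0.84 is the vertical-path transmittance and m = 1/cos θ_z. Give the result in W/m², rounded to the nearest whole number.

Hour angle H = 15° × (10 − 12) = -30.00°.
With φ = -38.3°, δ = 12.8°, H = -30.00°: sin φ sin δ = -0.1373, cos φ cos δ cos H = 0.6627, so cos θ_z = 0.5254.
Air mass m = 1/cos θ_z = 1/0.5254 = 1.903; τ^m = 0.84^1.903 = 0.7176.
Surface direct beam = 1360 × 0.5254 × 0.7176 = 512.76 W/m².

513 W/m²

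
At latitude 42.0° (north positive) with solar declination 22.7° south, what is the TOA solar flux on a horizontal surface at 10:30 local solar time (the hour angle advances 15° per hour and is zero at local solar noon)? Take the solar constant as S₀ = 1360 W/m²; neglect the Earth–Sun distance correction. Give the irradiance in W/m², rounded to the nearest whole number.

510 W/m²

Hour angle H = 15° × (10.5 − 12) = -22.50°.
With φ = 42.0°, δ = -22.7°, H = -22.50°: sin φ sin δ = -0.2582, cos φ cos δ cos H = 0.6334, so cos θ_z = 0.3752.
Top-of-atmosphere irradiance = S₀ cos θ_z = 1360 × 0.3752 = 510.27 W/m².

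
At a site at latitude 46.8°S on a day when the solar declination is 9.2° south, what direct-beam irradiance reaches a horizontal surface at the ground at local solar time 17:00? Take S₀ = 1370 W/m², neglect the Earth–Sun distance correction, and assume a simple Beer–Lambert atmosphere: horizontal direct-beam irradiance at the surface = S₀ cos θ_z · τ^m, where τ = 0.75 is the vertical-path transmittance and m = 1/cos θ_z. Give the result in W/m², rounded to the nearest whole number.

Hour angle H = 15° × (17 − 12) = 75.00°.
cos θ_z = sin(-46.8°) sin(-9.2°) + cos(-46.8°) cos(-9.2°) cos(75.00°) = 0.1165 + 0.1749 = 0.2914.
Air mass m = 1/cos θ_z = 1/0.2914 = 3.432; τ^m = 0.75^3.432 = 0.3726.
Surface direct beam = 1370 × 0.2914 × 0.3726 = 148.75 W/m².

149 W/m²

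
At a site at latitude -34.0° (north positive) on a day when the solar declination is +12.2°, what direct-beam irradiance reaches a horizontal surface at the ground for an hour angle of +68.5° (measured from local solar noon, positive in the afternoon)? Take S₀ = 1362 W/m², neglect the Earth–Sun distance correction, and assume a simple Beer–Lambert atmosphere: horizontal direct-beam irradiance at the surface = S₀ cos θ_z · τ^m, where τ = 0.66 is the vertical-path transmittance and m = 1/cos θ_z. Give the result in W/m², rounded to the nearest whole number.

cos θ_z = sin(-34.0°) sin(12.2°) + cos(-34.0°) cos(12.2°) cos(68.50°) = -0.1182 + 0.2970 = 0.1788.
Air mass m = 1/cos θ_z = 1/0.1788 = 5.593; τ^m = 0.66^5.593 = 0.0979.
Surface direct beam = 1362 × 0.1788 × 0.0979 = 23.84 W/m².

24 W/m²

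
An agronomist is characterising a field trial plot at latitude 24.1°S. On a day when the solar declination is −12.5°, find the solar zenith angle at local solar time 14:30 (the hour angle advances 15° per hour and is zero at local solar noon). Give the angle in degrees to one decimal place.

37.3°

Hour angle H = 15° × (14.5 − 12) = 37.50°.
With φ = -24.1°, δ = -12.5°, H = 37.50°: sin φ sin δ = 0.0884, cos φ cos δ cos H = 0.7070, so cos θ_z = 0.7954.
θ_z = arccos(0.7954) = 37.31°.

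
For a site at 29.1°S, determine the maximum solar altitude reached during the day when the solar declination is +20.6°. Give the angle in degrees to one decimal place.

At local solar noon the hour angle is zero, so the elevation is 90° − |φ − δ| = 90° − |-29.1° − (20.6°)| = 90° − 49.7° = 40.3°.

40.3°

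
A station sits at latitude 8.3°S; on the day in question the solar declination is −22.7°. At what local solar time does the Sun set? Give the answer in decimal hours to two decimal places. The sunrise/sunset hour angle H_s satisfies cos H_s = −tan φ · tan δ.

−tan φ tan δ = −(-0.1459)(-0.4183) = -0.0610; H_s = arccos(-0.0610) = 93.50°.
Sunset is at 12 + H_s/15 = 12 + 6.233 = 18.233 h local solar time.

18.23 h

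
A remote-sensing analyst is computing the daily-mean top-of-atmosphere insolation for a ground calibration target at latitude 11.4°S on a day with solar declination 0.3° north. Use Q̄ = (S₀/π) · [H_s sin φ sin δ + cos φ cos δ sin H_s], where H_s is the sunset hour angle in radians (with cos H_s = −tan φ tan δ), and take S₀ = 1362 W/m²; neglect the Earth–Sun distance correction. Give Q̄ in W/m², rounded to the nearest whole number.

424 W/m²

−tan φ tan δ = −(-0.2016)(0.0052) = 0.0010; H_s = arccos(0.0010) = 89.94°. In radians, H_s = 1.5697.
H_s sin φ sin δ = 1.5697 × -0.1977 × 0.0052 = -0.0016.
cos φ cos δ sin H_s = 0.9803 × 1.0000 × 1.0000 = 0.9803.
Q̄ = (1362/π) × (-0.0016 + 0.9803) = 433.54 × 0.9787 = 424.31 W/m².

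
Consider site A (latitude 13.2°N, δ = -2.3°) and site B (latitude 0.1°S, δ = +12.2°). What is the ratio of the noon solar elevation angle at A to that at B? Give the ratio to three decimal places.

A: 90° − |13.2 − (-2.3)| = 74.50°.
B: 90° − |-0.1 − (12.2)| = 77.70°.
Ratio A/B = 74.5000 / 77.7000 = 0.9588.

0.959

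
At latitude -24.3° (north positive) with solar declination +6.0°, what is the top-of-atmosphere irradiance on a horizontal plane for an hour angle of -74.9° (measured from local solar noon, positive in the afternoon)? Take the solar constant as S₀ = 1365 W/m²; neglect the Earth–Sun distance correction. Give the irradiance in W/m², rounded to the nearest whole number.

264 W/m²

With φ = -24.3°, δ = 6.0°, H = -74.90°: sin φ sin δ = -0.0430, cos φ cos δ cos H = 0.2361, so cos θ_z = 0.1931.
Top-of-atmosphere irradiance = S₀ cos θ_z = 1365 × 0.1931 = 263.58 W/m².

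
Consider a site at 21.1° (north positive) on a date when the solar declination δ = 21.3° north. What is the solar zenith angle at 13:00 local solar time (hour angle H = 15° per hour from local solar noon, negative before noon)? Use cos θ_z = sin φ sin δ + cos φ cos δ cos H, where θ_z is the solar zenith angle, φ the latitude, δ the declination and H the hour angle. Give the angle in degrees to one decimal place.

14.0°

Hour angle H = 15° × (13 − 12) = 15.00°.
With φ = 21.1°, δ = 21.3°, H = 15.00°: sin φ sin δ = 0.1308, cos φ cos δ cos H = 0.8396, so cos θ_z = 0.9704.
θ_z = arccos(0.9704) = 13.98°.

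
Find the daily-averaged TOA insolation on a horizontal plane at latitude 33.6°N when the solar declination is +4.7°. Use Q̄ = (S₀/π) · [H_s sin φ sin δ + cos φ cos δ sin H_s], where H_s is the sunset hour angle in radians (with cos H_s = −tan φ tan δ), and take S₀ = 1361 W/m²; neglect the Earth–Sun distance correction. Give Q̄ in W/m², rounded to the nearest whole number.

cos H_s = −tan(33.6°) · tan(4.7°) = -0.0546, so H_s = arccos(-0.0546) = 93.13°. In radians, H_s = 1.6254.
H_s sin φ sin δ = 1.6254 × 0.5534 × 0.0819 = 0.0737.
cos φ cos δ sin H_s = 0.8329 × 0.9966 × 0.9985 = 0.8288.
Q̄ = (1361/π) × (0.0737 + 0.8288) = 433.22 × 0.9025 = 390.98 W/m².

391 W/m²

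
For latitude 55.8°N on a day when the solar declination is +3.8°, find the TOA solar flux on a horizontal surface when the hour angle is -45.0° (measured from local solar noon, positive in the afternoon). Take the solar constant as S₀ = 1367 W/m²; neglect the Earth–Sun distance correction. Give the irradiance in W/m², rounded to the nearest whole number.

617 W/m²

cos θ_z = sin(55.8°) sin(3.8°) + cos(55.8°) cos(3.8°) cos(-45.00°) = 0.0548 + 0.3966 = 0.4514.
Top-of-atmosphere irradiance = S₀ cos θ_z = 1367 × 0.4514 = 617.06 W/m².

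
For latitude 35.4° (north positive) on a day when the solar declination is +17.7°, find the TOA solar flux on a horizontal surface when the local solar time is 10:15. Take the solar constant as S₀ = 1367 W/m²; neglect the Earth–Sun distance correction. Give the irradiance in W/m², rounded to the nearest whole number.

Hour angle H = 15° × (10.25 − 12) = -26.25°.
With φ = 35.4°, δ = 17.7°, H = -26.25°: sin φ sin δ = 0.1761, cos φ cos δ cos H = 0.6965, so cos θ_z = 0.8726.
Top-of-atmosphere irradiance = S₀ cos θ_z = 1367 × 0.8726 = 1192.84 W/m².

1193 W/m²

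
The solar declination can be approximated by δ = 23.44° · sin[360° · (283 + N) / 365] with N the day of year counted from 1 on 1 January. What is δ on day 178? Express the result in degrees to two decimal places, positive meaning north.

+23.36°

360 × (283 + 178) / 365 = 454.685°; sin(454.685°) = 0.9967.
δ = 23.44 × 0.9967 = 23.363° ≈ +23.36°.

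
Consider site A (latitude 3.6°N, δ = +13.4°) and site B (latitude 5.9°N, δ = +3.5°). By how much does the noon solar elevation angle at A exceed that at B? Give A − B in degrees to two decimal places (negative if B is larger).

-7.40°

A: 90° − |3.6 − (13.4)| = 80.20°.
B: 90° − |5.9 − (3.5)| = 87.60°.
A − B = 80.20 − 87.60 = -7.40°.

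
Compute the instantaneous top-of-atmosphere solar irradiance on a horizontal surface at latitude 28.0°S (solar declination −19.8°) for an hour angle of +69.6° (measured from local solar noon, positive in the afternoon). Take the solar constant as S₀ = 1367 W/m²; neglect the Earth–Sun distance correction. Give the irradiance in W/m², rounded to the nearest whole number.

With φ = -28.0°, δ = -19.8°, H = 69.60°: sin φ sin δ = 0.1590, cos φ cos δ cos H = 0.2896, so cos θ_z = 0.4486.
Top-of-atmosphere irradiance = S₀ cos θ_z = 1367 × 0.4486 = 613.24 W/m².

613 W/m²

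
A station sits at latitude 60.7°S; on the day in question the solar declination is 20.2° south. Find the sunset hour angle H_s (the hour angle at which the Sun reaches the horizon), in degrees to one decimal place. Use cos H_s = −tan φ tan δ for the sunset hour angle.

131.0°

−tan φ tan δ = −(-1.7820)(-0.3679) = -0.6556; H_s = arccos(-0.6556) = 130.97°.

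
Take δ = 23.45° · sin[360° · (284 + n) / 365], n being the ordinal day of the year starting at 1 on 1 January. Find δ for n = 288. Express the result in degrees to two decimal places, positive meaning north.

360 × (284 + 288) / 365 = 564.164°; sin(564.164°) = -0.4093.
δ = 23.45 × -0.4093 = -9.598° ≈ -9.60°.

-9.60°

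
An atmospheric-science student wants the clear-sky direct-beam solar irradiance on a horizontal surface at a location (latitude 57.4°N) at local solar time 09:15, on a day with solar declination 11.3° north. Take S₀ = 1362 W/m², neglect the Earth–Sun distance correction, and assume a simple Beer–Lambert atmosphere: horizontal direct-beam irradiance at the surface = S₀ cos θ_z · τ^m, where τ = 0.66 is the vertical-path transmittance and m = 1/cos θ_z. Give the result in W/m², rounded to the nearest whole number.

366 W/m²

Hour angle H = 15° × (9.25 − 12) = -41.25°.
With φ = 57.4°, δ = 11.3°, H = -41.25°: sin φ sin δ = 0.1651, cos φ cos δ cos H = 0.3972, so cos θ_z = 0.5623.
Air mass m = 1/cos θ_z = 1/0.5623 = 1.778; τ^m = 0.66^1.778 = 0.4777.
Surface direct beam = 1362 × 0.5623 × 0.4777 = 365.85 W/m².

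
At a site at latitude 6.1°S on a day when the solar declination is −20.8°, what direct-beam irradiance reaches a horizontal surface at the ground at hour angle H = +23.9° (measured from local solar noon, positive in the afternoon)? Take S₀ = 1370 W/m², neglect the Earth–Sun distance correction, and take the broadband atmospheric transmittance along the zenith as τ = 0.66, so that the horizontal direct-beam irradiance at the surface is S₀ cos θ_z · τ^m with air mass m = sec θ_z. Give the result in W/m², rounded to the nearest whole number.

761 W/m²

cos θ_z = sin φ sin δ + cos φ cos δ cos H = (-0.1063)(-0.3551) + (0.9943)(0.9348)(0.9143) = 0.8876.
Air mass m = 1/cos θ_z = 1/0.8876 = 1.127; τ^m = 0.66^1.127 = 0.6261.
Surface direct beam = 1370 × 0.8876 × 0.6261 = 761.35 W/m².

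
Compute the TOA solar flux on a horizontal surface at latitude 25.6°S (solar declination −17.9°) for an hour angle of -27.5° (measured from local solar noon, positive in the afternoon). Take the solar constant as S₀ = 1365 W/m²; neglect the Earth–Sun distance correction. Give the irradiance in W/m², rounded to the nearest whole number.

cos θ_z = sin φ sin δ + cos φ cos δ cos H = (-0.4321)(-0.3074) + (0.9018)(0.9516)(0.8870) = 0.8940.
Top-of-atmosphere irradiance = S₀ cos θ_z = 1365 × 0.8940 = 1220.31 W/m².

1220 W/m²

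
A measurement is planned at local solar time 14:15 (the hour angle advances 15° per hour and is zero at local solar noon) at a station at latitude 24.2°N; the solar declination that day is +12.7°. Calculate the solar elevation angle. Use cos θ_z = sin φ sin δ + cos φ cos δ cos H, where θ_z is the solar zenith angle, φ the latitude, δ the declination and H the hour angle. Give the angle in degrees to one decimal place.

56.1°

Hour angle H = 15° × (14.25 − 12) = 33.75°.
cos θ_z = sin(24.2°) sin(12.7°) + cos(24.2°) cos(12.7°) cos(33.75°) = 0.0901 + 0.7398 = 0.8299.
θ_z = arccos(0.8299) = 33.91°, so the elevation is 90° − 33.91° = 56.09°.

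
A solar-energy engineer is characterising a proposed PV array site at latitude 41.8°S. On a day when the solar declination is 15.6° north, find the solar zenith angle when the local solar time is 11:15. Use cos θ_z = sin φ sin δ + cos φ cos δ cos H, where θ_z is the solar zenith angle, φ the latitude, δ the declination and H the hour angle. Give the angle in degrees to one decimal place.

58.3°

Hour angle H = 15° × (11.25 − 12) = -11.25°.
With φ = -41.8°, δ = 15.6°, H = -11.25°: sin φ sin δ = -0.1792, cos φ cos δ cos H = 0.7042, so cos θ_z = 0.5250.
θ_z = arccos(0.5250) = 58.33°.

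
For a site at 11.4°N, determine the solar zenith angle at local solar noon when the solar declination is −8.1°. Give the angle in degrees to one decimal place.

At local solar noon the hour angle is zero, so the zenith angle is |φ − δ| = |11.4° − (-8.1°)| = 19.5°.

19.5°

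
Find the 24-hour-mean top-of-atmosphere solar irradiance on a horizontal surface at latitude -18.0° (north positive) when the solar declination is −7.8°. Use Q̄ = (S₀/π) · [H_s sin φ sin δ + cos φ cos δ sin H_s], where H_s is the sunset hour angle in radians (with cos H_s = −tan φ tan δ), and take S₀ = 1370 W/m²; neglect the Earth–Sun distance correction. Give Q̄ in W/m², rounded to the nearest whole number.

440 W/m²

The sunset hour angle satisfies cos H_s = −tan φ tan δ = -0.0445, giving H_s = 92.55°. In radians, H_s = 1.6153.
H_s sin φ sin δ = 1.6153 × -0.3090 × -0.1357 = 0.0677.
cos φ cos δ sin H_s = 0.9511 × 0.9907 × 0.9990 = 0.9413.
Q̄ = (1370/π) × (0.0677 + 0.9413) = 436.08 × 1.0090 = 440.00 W/m².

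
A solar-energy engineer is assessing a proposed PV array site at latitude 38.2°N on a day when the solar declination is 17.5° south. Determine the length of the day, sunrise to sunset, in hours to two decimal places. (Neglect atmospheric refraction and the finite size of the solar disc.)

cos H_s = −tan(38.2°) · tan(-17.5°) = 0.2481, so H_s = arccos(0.2481) = 75.63°.
Day length = 2 H_s / 15° h⁻¹ = 151.26° / 15 = 10.084 h.

10.08 hours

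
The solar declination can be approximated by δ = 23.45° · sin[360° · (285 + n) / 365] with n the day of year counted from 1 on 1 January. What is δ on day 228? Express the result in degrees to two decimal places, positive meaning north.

360 × (285 + 228) / 365 = 505.973°; sin(505.973°) = 0.5596.
δ = 23.45 × 0.5596 = 13.123° ≈ +13.12°.

+13.12°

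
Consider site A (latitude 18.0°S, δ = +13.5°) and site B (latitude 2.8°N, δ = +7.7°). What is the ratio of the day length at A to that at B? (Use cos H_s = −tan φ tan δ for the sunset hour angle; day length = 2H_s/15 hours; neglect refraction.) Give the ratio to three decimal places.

A: H_s = arccos(−tan -18.0° · tan 13.5°) = 85.53°, so 2H_s/15 = 11.4040 h.
B: H_s = arccos(−tan 2.8° · tan 7.7°) = 90.38°, so 2H_s/15 = 12.0507 h.
Ratio A/B = 11.4040 / 12.0507 = 0.9463.

0.946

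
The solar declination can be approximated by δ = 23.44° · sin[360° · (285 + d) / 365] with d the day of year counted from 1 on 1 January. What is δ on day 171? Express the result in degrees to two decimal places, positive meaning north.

360 × (285 + 171) / 365 = 449.753°; sin(449.753°) = 1.0000.
δ = 23.44 × 1.0000 = 23.440° ≈ +23.44°.

+23.44°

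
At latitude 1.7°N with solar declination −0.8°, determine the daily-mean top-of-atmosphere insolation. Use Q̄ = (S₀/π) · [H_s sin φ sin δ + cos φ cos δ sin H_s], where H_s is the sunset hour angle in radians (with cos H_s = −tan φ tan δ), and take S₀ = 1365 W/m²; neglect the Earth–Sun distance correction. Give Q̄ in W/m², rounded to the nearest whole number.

The sunset hour angle satisfies cos H_s = −tan φ tan δ = 0.0004, giving H_s = 89.98°. In radians, H_s = 1.5704.
H_s sin φ sin δ = 1.5704 × 0.0297 × -0.0140 = -0.0007.
cos φ cos δ sin H_s = 0.9996 × 0.9999 × 1.0000 = 0.9995.
Q̄ = (1365/π) × (-0.0007 + 0.9995) = 434.49 × 0.9988 = 433.97 W/m².

434 W/m²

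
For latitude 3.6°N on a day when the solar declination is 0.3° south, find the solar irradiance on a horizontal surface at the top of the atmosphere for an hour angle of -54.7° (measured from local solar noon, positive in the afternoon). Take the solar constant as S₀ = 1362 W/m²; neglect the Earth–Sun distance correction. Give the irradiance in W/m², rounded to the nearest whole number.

cos θ_z = sin(3.6°) sin(-0.3°) + cos(3.6°) cos(-0.3°) cos(-54.70°) = -0.0003 + 0.5767 = 0.5764.
Top-of-atmosphere irradiance = S₀ cos θ_z = 1362 × 0.5764 = 785.06 W/m².

785 W/m²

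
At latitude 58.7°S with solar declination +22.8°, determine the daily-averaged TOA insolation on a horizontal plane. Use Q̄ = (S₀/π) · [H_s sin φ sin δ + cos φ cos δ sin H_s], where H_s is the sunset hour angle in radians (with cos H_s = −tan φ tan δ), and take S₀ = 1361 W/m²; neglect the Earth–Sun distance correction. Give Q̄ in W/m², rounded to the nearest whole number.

cos H_s = −tan(-58.7°) · tan(22.8°) = 0.6914, so H_s = arccos(0.6914) = 46.26°. In radians, H_s = 0.8074.
H_s sin φ sin δ = 0.8074 × -0.8545 × 0.3875 = -0.2673.
cos φ cos δ sin H_s = 0.5195 × 0.9219 × 0.7225 = 0.3460.
Q̄ = (1361/π) × (-0.2673 + 0.3460) = 433.22 × 0.0787 = 34.09 W/m².

34 W/m²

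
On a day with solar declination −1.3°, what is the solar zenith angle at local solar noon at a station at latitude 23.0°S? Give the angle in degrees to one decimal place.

21.7°

At local solar noon the hour angle is zero, so the zenith angle is |φ − δ| = |-23.0° − (-1.3°)| = 21.7°.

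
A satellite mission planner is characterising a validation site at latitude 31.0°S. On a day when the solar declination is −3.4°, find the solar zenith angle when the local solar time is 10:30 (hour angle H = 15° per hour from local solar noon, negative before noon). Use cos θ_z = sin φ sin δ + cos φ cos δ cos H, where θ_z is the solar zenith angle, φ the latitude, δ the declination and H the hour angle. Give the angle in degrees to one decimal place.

Hour angle H = 15° × (10.5 − 12) = -22.50°.
cos θ_z = sin(-31.0°) sin(-3.4°) + cos(-31.0°) cos(-3.4°) cos(-22.50°) = 0.0305 + 0.7905 = 0.8210.
θ_z = arccos(0.8210) = 34.81°.

34.8°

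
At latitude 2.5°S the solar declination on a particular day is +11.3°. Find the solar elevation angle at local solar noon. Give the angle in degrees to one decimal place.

At local solar noon the hour angle is zero, so the elevation is 90° − |φ − δ| = 90° − |-2.5° − (11.3°)| = 90° − 13.8° = 76.2°.

76.2°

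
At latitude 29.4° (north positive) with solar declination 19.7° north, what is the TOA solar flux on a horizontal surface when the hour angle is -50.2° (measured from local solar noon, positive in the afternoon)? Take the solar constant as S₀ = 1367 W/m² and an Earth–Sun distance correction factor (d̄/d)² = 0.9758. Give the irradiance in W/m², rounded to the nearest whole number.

cos θ_z = sin(29.4°) sin(19.7°) + cos(29.4°) cos(19.7°) cos(-50.20°) = 0.1655 + 0.5250 = 0.6905.
Top-of-atmosphere irradiance = S₀ (d̄/d)² cos θ_z = 1367 × 0.9758 × 0.6905 = 921.07 W/m².

921 W/m²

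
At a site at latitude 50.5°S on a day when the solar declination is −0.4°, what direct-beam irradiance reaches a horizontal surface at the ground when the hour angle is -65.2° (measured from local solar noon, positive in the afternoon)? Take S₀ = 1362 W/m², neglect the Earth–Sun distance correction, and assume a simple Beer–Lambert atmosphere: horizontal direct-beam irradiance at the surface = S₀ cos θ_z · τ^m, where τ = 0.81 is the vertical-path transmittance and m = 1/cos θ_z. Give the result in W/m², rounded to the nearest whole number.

With φ = -50.5°, δ = -0.4°, H = -65.20°: sin φ sin δ = 0.0054, cos φ cos δ cos H = 0.2668, so cos θ_z = 0.2722.
Air mass m = 1/cos θ_z = 1/0.2722 = 3.674; τ^m = 0.81^3.674 = 0.4611.
Surface direct beam = 1362 × 0.2722 × 0.4611 = 170.95 W/m².

171 W/m²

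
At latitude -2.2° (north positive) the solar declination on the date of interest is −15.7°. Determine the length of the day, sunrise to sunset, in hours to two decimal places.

12.08 hours

−tan φ tan δ = −(-0.0384)(-0.2811) = -0.0108; H_s = arccos(-0.0108) = 90.62°.
Day length = 2 H_s / 15° h⁻¹ = 181.24° / 15 = 12.083 h.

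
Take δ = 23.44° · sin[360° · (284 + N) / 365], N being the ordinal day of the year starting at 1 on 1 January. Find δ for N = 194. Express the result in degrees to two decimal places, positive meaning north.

+21.82°

360 × (284 + 194) / 365 = 471.452°; sin(471.452°) = 0.9307.
δ = 23.44 × 0.9307 = 21.816° ≈ +21.82°.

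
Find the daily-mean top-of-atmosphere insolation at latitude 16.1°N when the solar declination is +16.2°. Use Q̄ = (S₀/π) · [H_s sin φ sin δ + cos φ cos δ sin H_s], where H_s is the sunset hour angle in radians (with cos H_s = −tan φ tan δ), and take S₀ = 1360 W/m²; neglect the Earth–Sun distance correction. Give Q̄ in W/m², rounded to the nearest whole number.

−tan φ tan δ = −(0.2886)(0.2905) = -0.0838; H_s = arccos(-0.0838) = 94.81°. In radians, H_s = 1.6547.
H_s sin φ sin δ = 1.6547 × 0.2773 × 0.2790 = 0.1280.
cos φ cos δ sin H_s = 0.9608 × 0.9603 × 0.9965 = 0.9194.
Q̄ = (1360/π) × (0.1280 + 0.9194) = 432.90 × 1.0474 = 453.42 W/m².

453 W/m²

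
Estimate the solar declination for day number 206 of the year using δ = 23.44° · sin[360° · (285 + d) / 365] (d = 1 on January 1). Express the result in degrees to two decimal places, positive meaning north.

+19.37°

360 × (285 + 206) / 365 = 484.274°; sin(484.274°) = 0.8264.
δ = 23.44 × 0.8264 = 19.371° ≈ +19.37°.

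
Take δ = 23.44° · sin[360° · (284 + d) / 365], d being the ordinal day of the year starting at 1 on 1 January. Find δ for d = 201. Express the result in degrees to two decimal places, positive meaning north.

360 × (284 + 201) / 365 = 478.356°; sin(478.356°) = 0.8800.
δ = 23.44 × 0.8800 = 20.627° ≈ +20.63°.

+20.63°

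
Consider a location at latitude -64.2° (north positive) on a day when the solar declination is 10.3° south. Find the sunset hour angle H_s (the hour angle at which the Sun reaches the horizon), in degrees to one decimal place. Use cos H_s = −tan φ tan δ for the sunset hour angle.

112.1°

−tan φ tan δ = −(-2.0686)(-0.1817) = -0.3759; H_s = arccos(-0.3759) = 112.08°.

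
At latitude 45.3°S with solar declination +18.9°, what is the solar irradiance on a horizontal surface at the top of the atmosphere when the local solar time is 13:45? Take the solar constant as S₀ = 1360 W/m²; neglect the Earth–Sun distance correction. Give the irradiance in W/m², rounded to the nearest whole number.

Hour angle H = 15° × (13.75 − 12) = 26.25°.
cos θ_z = sin(-45.3°) sin(18.9°) + cos(-45.3°) cos(18.9°) cos(26.25°) = -0.2302 + 0.5968 = 0.3666.
Top-of-atmosphere irradiance = S₀ cos θ_z = 1360 × 0.3666 = 498.58 W/m².

499 W/m²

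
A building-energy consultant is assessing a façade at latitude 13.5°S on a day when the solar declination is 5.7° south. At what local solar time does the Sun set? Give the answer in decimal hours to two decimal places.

18.09 h

cos H_s = −tan(-13.5°) · tan(-5.7°) = -0.0240, so H_s = arccos(-0.0240) = 91.38°.
Sunset is at 12 + H_s/15 = 12 + 6.092 = 18.092 h local solar time.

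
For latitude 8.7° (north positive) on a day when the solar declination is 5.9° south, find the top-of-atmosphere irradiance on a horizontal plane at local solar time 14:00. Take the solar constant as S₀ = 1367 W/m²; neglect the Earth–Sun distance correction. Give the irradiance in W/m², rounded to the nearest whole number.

1143 W/m²

Hour angle H = 15° × (14 − 12) = 30.00°.
cos θ_z = sin(8.7°) sin(-5.9°) + cos(8.7°) cos(-5.9°) cos(30.00°) = -0.0155 + 0.8515 = 0.8360.
Top-of-atmosphere irradiance = S₀ cos θ_z = 1367 × 0.8360 = 1142.81 W/m².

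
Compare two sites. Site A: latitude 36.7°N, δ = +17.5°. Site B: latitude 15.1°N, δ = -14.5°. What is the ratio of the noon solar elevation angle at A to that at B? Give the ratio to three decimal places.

A: 90° − |36.7 − (17.5)| = 70.80°.
B: 90° − |15.1 − (-14.5)| = 60.40°.
Ratio A/B = 70.8000 / 60.4000 = 1.1722.

1.172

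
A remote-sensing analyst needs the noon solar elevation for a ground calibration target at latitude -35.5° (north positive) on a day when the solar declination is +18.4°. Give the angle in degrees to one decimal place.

At local solar noon the hour angle is zero, so the elevation is 90° − |φ − δ| = 90° − |-35.5° − (18.4°)| = 90° − 53.9° = 36.1°.

36.1°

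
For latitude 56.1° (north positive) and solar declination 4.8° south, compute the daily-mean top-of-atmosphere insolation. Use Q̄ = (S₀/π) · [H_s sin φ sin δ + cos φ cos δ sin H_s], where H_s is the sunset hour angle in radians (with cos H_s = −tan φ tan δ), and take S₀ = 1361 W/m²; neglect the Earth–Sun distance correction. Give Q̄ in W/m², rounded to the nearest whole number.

195 W/m²

−tan φ tan δ = −(1.4882)(-0.0840) = 0.1250; H_s = arccos(0.1250) = 82.82°. In radians, H_s = 1.4455.
H_s sin φ sin δ = 1.4455 × 0.8300 × -0.0837 = -0.1004.
cos φ cos δ sin H_s = 0.5577 × 0.9965 × 0.9922 = 0.5514.
Q̄ = (1361/π) × (-0.1004 + 0.5514) = 433.22 × 0.4510 = 195.38 W/m².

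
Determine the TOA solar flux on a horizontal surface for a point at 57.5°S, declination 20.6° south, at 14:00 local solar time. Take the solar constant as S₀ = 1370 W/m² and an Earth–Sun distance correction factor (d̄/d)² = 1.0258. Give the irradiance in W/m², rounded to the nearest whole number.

1029 W/m²

Hour angle H = 15° × (14 − 12) = 30.00°.
cos θ_z = sin φ sin δ + cos φ cos δ cos H = (-0.8434)(-0.3518) + (0.5373)(0.9361)(0.8660) = 0.7323.
Top-of-atmosphere irradiance = S₀ (d̄/d)² cos θ_z = 1370 × 1.0258 × 0.7323 = 1029.13 W/m².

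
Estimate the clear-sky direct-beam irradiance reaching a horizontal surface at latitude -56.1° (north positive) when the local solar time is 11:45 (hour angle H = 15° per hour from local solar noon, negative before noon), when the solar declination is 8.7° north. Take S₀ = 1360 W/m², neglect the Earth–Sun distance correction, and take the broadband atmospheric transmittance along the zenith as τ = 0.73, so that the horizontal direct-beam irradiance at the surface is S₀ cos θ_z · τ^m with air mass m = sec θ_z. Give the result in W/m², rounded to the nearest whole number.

275 W/m²

Hour angle H = 15° × (11.75 − 12) = -3.75°.
With φ = -56.1°, δ = 8.7°, H = -3.75°: sin φ sin δ = -0.1255, cos φ cos δ cos H = 0.5501, so cos θ_z = 0.4246.
Air mass m = 1/cos θ_z = 1/0.4246 = 2.355; τ^m = 0.73^2.355 = 0.4766.
Surface direct beam = 1360 × 0.4246 × 0.4766 = 275.22 W/m².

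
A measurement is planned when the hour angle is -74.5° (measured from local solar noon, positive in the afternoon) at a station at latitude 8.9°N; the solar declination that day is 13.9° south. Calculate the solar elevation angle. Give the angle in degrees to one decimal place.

12.7°

cos θ_z = sin(8.9°) sin(-13.9°) + cos(8.9°) cos(-13.9°) cos(-74.50°) = -0.0372 + 0.2563 = 0.2191.
θ_z = arccos(0.2191) = 77.34°, so the elevation is 90° − 77.34° = 12.66°.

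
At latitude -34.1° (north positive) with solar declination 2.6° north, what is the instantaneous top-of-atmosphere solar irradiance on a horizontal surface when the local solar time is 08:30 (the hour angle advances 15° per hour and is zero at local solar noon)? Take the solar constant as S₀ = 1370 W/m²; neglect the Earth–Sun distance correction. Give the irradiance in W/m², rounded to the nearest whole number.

Hour angle H = 15° × (8.5 − 12) = -52.50°.
cos θ_z = sin φ sin δ + cos φ cos δ cos H = (-0.5606)(0.0454) + (0.8281)(0.9990)(0.6088) = 0.4782.
Top-of-atmosphere irradiance = S₀ cos θ_z = 1370 × 0.4782 = 655.13 W/m².

655 W/m²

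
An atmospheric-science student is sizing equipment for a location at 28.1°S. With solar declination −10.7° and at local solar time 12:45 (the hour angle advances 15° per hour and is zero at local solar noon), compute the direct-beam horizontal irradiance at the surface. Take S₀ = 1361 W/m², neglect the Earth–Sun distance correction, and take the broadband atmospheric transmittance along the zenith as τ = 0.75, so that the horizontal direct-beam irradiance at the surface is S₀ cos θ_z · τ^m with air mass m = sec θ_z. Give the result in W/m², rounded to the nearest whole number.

Hour angle H = 15° × (12.75 − 12) = 11.25°.
cos θ_z = sin(-28.1°) sin(-10.7°) + cos(-28.1°) cos(-10.7°) cos(11.25°) = 0.0875 + 0.8501 = 0.9376.
Air mass m = 1/cos θ_z = 1/0.9376 = 1.067; τ^m = 0.75^1.067 = 0.7357.
Surface direct beam = 1361 × 0.9376 × 0.7357 = 938.81 W/m².

939 W/m²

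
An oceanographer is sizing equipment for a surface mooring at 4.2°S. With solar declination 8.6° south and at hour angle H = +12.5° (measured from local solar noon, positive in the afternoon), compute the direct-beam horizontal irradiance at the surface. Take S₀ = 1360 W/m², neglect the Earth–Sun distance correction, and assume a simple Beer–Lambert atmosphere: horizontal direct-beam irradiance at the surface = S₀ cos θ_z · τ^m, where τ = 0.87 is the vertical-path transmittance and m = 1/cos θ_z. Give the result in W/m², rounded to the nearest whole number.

1148 W/m²

cos θ_z = sin φ sin δ + cos φ cos δ cos H = (-0.0732)(-0.1495) + (0.9973)(0.9888)(0.9763) = 0.9737.
Air mass m = 1/cos θ_z = 1/0.9737 = 1.027; τ^m = 0.87^1.027 = 0.8667.
Surface direct beam = 1360 × 0.9737 × 0.8667 = 1147.71 W/m².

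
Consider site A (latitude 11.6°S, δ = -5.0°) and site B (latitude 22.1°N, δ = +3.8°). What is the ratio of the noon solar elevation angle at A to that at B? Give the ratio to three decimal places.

1.163

A: 90° − |-11.6 − (-5.0)| = 83.40°.
B: 90° − |22.1 − (3.8)| = 71.70°.
Ratio A/B = 83.4000 / 71.7000 = 1.1632.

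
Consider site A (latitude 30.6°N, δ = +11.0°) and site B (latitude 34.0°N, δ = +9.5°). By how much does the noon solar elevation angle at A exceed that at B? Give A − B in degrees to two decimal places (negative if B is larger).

+4.90°

A: 90° − |30.6 − (11.0)| = 70.40°.
B: 90° − |34.0 − (9.5)| = 65.50°.
A − B = 70.40 − 65.50 = 4.90°.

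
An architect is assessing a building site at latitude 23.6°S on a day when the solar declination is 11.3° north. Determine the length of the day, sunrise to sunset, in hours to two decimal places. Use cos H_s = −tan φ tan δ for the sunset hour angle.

11.33 hours

The sunset hour angle satisfies cos H_s = −tan φ tan δ = 0.0873, giving H_s = 84.99°.
Day length = 2 H_s / 15° h⁻¹ = 169.98° / 15 = 11.332 h.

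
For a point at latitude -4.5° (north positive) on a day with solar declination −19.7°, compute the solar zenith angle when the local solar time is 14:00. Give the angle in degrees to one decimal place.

32.9°

Hour angle H = 15° × (14 − 12) = 30.00°.
cos θ_z = sin φ sin δ + cos φ cos δ cos H = (-0.0785)(-0.3371) + (0.9969)(0.9415)(0.8660) = 0.8393.
θ_z = arccos(0.8393) = 32.93°.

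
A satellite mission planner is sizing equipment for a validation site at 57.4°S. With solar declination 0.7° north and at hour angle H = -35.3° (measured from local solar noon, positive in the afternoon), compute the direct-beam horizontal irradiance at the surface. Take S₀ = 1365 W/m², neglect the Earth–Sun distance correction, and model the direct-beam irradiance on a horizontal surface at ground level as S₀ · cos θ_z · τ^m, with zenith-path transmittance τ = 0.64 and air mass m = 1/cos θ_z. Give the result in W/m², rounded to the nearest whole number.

207 W/m²

cos θ_z = sin φ sin δ + cos φ cos δ cos H = (-0.8425)(0.0122) + (0.5388)(0.9999)(0.8161) = 0.4294.
Air mass m = 1/cos θ_z = 1/0.4294 = 2.329; τ^m = 0.64^2.329 = 0.3537.
Surface direct beam = 1365 × 0.4294 × 0.3537 = 207.31 W/m².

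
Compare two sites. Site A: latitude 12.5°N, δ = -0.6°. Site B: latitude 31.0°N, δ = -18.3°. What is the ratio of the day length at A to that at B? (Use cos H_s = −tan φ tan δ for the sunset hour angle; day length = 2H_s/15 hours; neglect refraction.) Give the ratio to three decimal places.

A: H_s = arccos(−tan 12.5° · tan -0.6°) = 89.87°, so 2H_s/15 = 11.9827 h.
B: H_s = arccos(−tan 31.0° · tan -18.3°) = 78.54°, so 2H_s/15 = 10.4720 h.
Ratio A/B = 11.9827 / 10.4720 = 1.1443.

1.144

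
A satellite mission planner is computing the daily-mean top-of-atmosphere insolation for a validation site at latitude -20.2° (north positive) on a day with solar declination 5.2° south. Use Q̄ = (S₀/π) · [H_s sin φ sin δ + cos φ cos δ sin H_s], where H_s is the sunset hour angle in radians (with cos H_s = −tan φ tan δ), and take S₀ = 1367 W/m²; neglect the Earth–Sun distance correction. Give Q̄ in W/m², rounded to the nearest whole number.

428 W/m²

The sunset hour angle satisfies cos H_s = −tan φ tan δ = -0.0335, giving H_s = 91.92°. In radians, H_s = 1.6043.
H_s sin φ sin δ = 1.6043 × -0.3453 × -0.0906 = 0.0502.
cos φ cos δ sin H_s = 0.9385 × 0.9959 × 0.9994 = 0.9341.
Q̄ = (1367/π) × (0.0502 + 0.9341) = 435.13 × 0.9843 = 428.30 W/m².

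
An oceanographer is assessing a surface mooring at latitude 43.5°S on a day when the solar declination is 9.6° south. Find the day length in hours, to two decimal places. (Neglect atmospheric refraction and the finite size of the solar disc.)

The sunset hour angle satisfies cos H_s = −tan φ tan δ = -0.1605, giving H_s = 99.24°.
Day length = 2 H_s / 15° h⁻¹ = 198.48° / 15 = 13.232 h.

13.23 hours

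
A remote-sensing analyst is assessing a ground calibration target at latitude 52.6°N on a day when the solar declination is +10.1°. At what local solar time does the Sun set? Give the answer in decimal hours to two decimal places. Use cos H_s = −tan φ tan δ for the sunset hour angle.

−tan φ tan δ = −(1.3079)(0.1781) = -0.2329; H_s = arccos(-0.2329) = 103.47°.
Sunset is at 12 + H_s/15 = 12 + 6.898 = 18.898 h local solar time.

18.90 h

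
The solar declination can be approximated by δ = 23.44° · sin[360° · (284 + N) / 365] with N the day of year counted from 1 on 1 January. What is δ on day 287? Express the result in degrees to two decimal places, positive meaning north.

-9.23°

360 × (284 + 287) / 365 = 563.178°; sin(563.178°) = -0.3936.
δ = 23.44 × -0.3936 = -9.226° ≈ -9.23°.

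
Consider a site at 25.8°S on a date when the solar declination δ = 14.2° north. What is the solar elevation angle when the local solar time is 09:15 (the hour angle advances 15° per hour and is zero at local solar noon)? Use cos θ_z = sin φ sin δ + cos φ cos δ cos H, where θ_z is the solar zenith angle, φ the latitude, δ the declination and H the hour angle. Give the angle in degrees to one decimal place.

33.3°

Hour angle H = 15° × (9.25 − 12) = -41.25°.
cos θ_z = sin(-25.8°) sin(14.2°) + cos(-25.8°) cos(14.2°) cos(-41.25°) = -0.1068 + 0.6562 = 0.5494.
θ_z = arccos(0.5494) = 56.67°, so the elevation is 90° − 56.67° = 33.33°.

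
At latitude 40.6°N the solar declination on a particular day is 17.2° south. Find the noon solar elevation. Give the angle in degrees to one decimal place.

At local solar noon the hour angle is zero, so the elevation is 90° − |φ − δ| = 90° − |40.6° − (-17.2°)| = 90° − 57.8° = 32.2°.

32.2°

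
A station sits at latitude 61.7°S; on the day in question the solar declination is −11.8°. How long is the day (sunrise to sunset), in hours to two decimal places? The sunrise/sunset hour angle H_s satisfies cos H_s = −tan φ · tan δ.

15.04 hours

The sunset hour angle satisfies cos H_s = −tan φ tan δ = -0.3880, giving H_s = 112.83°.
Day length = 2 H_s / 15° h⁻¹ = 225.66° / 15 = 15.044 h.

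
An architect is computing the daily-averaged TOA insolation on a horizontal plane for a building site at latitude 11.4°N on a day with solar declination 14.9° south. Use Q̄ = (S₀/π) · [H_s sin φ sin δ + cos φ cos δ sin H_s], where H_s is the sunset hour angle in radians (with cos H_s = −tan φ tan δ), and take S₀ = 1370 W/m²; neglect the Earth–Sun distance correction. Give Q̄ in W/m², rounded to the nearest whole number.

The sunset hour angle satisfies cos H_s = −tan φ tan δ = 0.0537, giving H_s = 86.92°. In radians, H_s = 1.5170.
H_s sin φ sin δ = 1.5170 × 0.1977 × -0.2571 = -0.0771.
cos φ cos δ sin H_s = 0.9803 × 0.9664 × 0.9986 = 0.9460.
Q̄ = (1370/π) × (-0.0771 + 0.9460) = 436.08 × 0.8689 = 378.91 W/m².

379 W/m²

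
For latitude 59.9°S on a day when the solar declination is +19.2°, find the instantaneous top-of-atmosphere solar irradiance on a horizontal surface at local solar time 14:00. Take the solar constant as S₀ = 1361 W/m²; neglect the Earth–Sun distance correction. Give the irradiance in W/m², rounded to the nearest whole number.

Hour angle H = 15° × (14 − 12) = 30.00°.
cos θ_z = sin(-59.9°) sin(19.2°) + cos(-59.9°) cos(19.2°) cos(30.00°) = -0.2845 + 0.4102 = 0.1257.
Top-of-atmosphere irradiance = S₀ cos θ_z = 1361 × 0.1257 = 171.08 W/m².

171 W/m²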